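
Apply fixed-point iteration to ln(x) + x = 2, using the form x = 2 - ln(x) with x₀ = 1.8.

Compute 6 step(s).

Equation: ln(x) + x = 2
Fixed-point form: x = 2 - ln(x)
x₀ = 1.8

x_1 = g(1.800000) = 1.412213
x_2 = g(1.412213) = 1.654842
x_3 = g(1.654842) = 1.496295
x_4 = g(1.496295) = 1.597008
x_5 = g(1.597008) = 1.531868
x_6 = g(1.531868) = 1.573512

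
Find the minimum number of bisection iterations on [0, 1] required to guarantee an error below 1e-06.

We need (b-a)/2^n ≤ 1e-06
(1 - 0)/2^n ≤ 1e-06
1/2^n ≤ 1e-06
2^n ≥ 1000000
n ≥ log₂(1000000) = 19.93
n ≥ 20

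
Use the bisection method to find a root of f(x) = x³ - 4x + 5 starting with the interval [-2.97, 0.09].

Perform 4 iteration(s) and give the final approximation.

f(x) = x³ - 4x + 5
Initial interval: [-2.97, 0.09]

Iteration 1:
  c_1 = (-2.970000 + 0.090000)/2 = -1.440000
  f(c_1) = f(-1.440000) = 7.774016
  f(a) × f(c) < 0, new interval: [-2.970000, -1.440000]
Iteration 2:
  c_2 = (-2.970000 + (-1.440000))/2 = -2.205000
  f(c_2) = f(-2.205000) = 3.099235
  f(a) × f(c) < 0, new interval: [-2.970000, -2.205000]
Iteration 3:
  c_3 = (-2.970000 + (-2.205000))/2 = -2.587500
  f(c_3) = f(-2.587500) = -1.973717
  f(a) × f(c) ≥ 0, new interval: [-2.587500, -2.205000]
Iteration 4:
  c_4 = (-2.587500 + (-2.205000))/2 = -2.396250
  f(c_4) = f(-2.396250) = 0.825699
  f(a) × f(c) < 0, new interval: [-2.587500, -2.396250]

After 4 iteration(s), the approximation is c_4 = -2.396250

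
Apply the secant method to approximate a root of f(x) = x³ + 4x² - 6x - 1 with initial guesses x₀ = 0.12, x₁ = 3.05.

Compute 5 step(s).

f(x) = x³ + 4x² - 6x - 1
x₀ = 0.12, x₁ = 3.05

Secant formula: x_{n+1} = x_n - f(x_n)(x_n - x_{n-1})/(f(x_n) - f(x_{n-1}))

Iteration 1:
  f(0.120000) = -1.660672
  f(3.050000) = 46.282625
  x_2 = 3.050000 - 46.282625×(3.050000 - 0.120000)/(46.282625 - (-1.660672))
       = 0.221490
Iteration 2:
  f(3.050000) = 46.282625
  f(0.221490) = -2.121843
  x_3 = 0.221490 - (-2.121843)×(0.221490 - 3.050000)/(-2.121843 - 46.282625)
       = 0.345480
Iteration 3:
  f(0.221490) = -2.121843
  f(0.345480) = -2.554218
  x_4 = 0.345480 - (-2.554218)×(0.345480 - 0.221490)/(-2.554218 - (-2.121843))
       = -0.386978
Iteration 4:
  f(0.345480) = -2.554218
  f(-0.386978) = 1.862929
  x_5 = -0.386978 - 1.862929×(-0.386978 - 0.345480)/(1.862929 - (-2.554218))
       = -0.078065
Iteration 5:
  f(-0.386978) = 1.862929
  f(-0.078065) = -0.507711
  x_6 = -0.078065 - (-0.507711)×(-0.078065 - (-0.386978))/(-0.507711 - 1.862929)
       = -0.144224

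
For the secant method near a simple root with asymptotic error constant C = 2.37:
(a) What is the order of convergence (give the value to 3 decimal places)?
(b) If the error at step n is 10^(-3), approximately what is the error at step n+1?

(a) Secant method has superlinear convergence with order φ = (1+√5)/2 ≈ 1.618.
    This means |e_{n+1}| ≈ C|e_n|^1.618.

(b) With |e_n| = 10^(-3) and C = 2.37:
    |e_{n+1}| ≈ 2.37 × (10^(-3))^1.618 = 2.37 × 10^(-4.85)

(a) ≈ 1.618 (golden ratio); (b) |e_{n+1}| ≈ 3.316e-05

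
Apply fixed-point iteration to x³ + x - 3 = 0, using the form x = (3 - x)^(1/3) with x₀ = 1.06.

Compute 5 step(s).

Equation: x³ + x - 3 = 0
Fixed-point form: x = (3 - x)^(1/3)
x₀ = 1.06

x_1 = g(1.060000) = 1.247194
x_2 = g(1.247194) = 1.205715
x_3 = g(1.205715) = 1.215152
x_4 = g(1.215152) = 1.213018
x_5 = g(1.213018) = 1.213501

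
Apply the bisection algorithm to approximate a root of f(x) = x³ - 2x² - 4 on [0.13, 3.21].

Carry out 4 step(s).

f(x) = x³ - 2x² - 4
Initial interval: [0.13, 3.21]

Iteration 1:
  c_1 = (0.130000 + 3.210000)/2 = 1.670000
  f(c_1) = f(1.670000) = -4.920337
  f(a) × f(c) ≥ 0, new interval: [1.670000, 3.210000]
Iteration 2:
  c_2 = (1.670000 + 3.210000)/2 = 2.440000
  f(c_2) = f(2.440000) = -1.380416
  f(a) × f(c) ≥ 0, new interval: [2.440000, 3.210000]
Iteration 3:
  c_3 = (2.440000 + 3.210000)/2 = 2.825000
  f(c_3) = f(2.825000) = 2.584016
  f(a) × f(c) < 0, new interval: [2.440000, 2.825000]
Iteration 4:
  c_4 = (2.440000 + 2.825000)/2 = 2.632500
  f(c_4) = f(2.632500) = 0.383261
  f(a) × f(c) < 0, new interval: [2.440000, 2.632500]

After 4 iteration(s), the approximation is c_4 = 2.632500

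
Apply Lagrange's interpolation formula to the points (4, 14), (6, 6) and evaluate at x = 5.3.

Lagrange interpolation formula:
P(x) = Σ yᵢ × Lᵢ(x)
where Lᵢ(x) = Π_{j≠i} (x - xⱼ)/(xᵢ - xⱼ)

L_0(5.3) = (5.3 - 6)/(4 - 6) = 0.350000
L_1(5.3) = (5.3 - 4)/(6 - 4) = 0.650000

P(5.3) = 14×L_0(5.3) + 6×L_1(5.3)
P(5.3) = 8.800000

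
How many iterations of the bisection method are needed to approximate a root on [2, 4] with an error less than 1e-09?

We need (b-a)/2^n ≤ 1e-09
(4 - 2)/2^n ≤ 1e-09
2/2^n ≤ 1e-09
2^n ≥ 2000000000
n ≥ log₂(2000000000) = 30.90
n ≥ 31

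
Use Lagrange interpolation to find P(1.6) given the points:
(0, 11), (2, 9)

Lagrange interpolation formula:
P(x) = Σ yᵢ × Lᵢ(x)
where Lᵢ(x) = Π_{j≠i} (x - xⱼ)/(xᵢ - xⱼ)

L_0(1.6) = (1.6 - 2)/(0 - 2) = 0.200000
L_1(1.6) = (1.6 - 0)/(2 - 0) = 0.800000

P(1.6) = 11×L_0(1.6) + 9×L_1(1.6)
P(1.6) = 9.400000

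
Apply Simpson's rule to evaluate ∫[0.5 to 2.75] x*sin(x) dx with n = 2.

f(x) = x*sin(x)
a = 0.5, b = 2.75, n = 2
h = (b - a)/n = 1.125000

Simpson's rule: (h/3)[f(x₀) + 4f(x₁) + 2f(x₂) + ... + f(xₙ)]

x_0 = 0.5000, f(x_0) = 0.239713, coefficient = 1
x_1 = 1.6250, f(x_1) = 1.622613, coefficient = 4
x_2 = 2.7500, f(x_2) = 1.049568, coefficient = 1

I ≈ (1.125000/3) × 7.779734 = 2.917400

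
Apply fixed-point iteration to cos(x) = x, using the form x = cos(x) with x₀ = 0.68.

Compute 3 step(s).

Equation: cos(x) = x
Fixed-point form: x = cos(x)
x₀ = 0.68

x_1 = g(0.680000) = 0.777573
x_2 = g(0.777573) = 0.712618
x_3 = g(0.712618) = 0.756652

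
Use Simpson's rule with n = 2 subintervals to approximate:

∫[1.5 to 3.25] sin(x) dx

f(x) = sin(x)
a = 1.5, b = 3.25, n = 2
h = (b - a)/n = 0.875000

Simpson's rule: (h/3)[f(x₀) + 4f(x₁) + 2f(x₂) + ... + f(xₙ)]

x_0 = 1.5000, f(x_0) = 0.997495, coefficient = 1
x_1 = 2.3750, f(x_1) = 0.693685, coefficient = 4
x_2 = 3.2500, f(x_2) = -0.108195, coefficient = 1

I ≈ (0.875000/3) × 3.664040 = 1.068678
Exact value: 1.064867
Error: 0.003811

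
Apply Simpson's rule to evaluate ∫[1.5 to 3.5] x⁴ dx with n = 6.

f(x) = x⁴
a = 1.5, b = 3.5, n = 6
h = (b - a)/n = 0.333333

Simpson's rule: (h/3)[f(x₀) + 4f(x₁) + 2f(x₂) + ... + f(xₙ)]

x_0 = 1.5000, f(x_0) = 5.062500, coefficient = 1
x_1 = 1.8333, f(x_1) = 11.297068, coefficient = 4
x_2 = 2.1667, f(x_2) = 22.037809, coefficient = 2
x_3 = 2.5000, f(x_3) = 39.062500, coefficient = 4
x_4 = 2.8333, f(x_4) = 64.445216, coefficient = 2
x_5 = 3.1667, f(x_5) = 100.556327, coefficient = 4
x_6 = 3.5000, f(x_6) = 150.062500, coefficient = 1

I ≈ (0.333333/3) × 931.754630 = 103.528292
Exact value: 103.525000
Error: 0.003292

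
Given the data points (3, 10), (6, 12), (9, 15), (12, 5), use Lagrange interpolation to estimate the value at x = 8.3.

Lagrange interpolation formula:
P(x) = Σ yᵢ × Lᵢ(x)
where Lᵢ(x) = Π_{j≠i} (x - xⱼ)/(xᵢ - xⱼ)

L_0(8.3) = (8.3 - 6)/(3 - 6) × (8.3 - 9)/(3 - 9) × (8.3 - 12)/(3 - 12) = -0.036772
L_1(8.3) = (8.3 - 3)/(6 - 3) × (8.3 - 9)/(6 - 9) × (8.3 - 12)/(6 - 12) = 0.254204
L_2(8.3) = (8.3 - 3)/(9 - 3) × (8.3 - 6)/(9 - 6) × (8.3 - 12)/(9 - 12) = 0.835241
L_3(8.3) = (8.3 - 3)/(12 - 3) × (8.3 - 6)/(12 - 6) × (8.3 - 9)/(12 - 9) = -0.052673

P(8.3) = 10×L_0(8.3) + 12×L_1(8.3) + 15×L_2(8.3) + 5×L_3(8.3)
P(8.3) = 14.947975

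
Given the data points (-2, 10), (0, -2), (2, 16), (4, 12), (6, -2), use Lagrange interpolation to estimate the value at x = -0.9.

Lagrange interpolation formula:
P(x) = Σ yᵢ × Lᵢ(x)
where Lᵢ(x) = Π_{j≠i} (x - xⱼ)/(xᵢ - xⱼ)

L_0(-0.9) = (-0.9 - 0)/(-2 - 0) × (-0.9 - 2)/(-2 - 2) × (-0.9 - 4)/(-2 - 4) × (-0.9 - 6)/(-2 - 6) = 0.229802
L_1(-0.9) = (-0.9 - (-2))/(0 - (-2)) × (-0.9 - 2)/(0 - 2) × (-0.9 - 4)/(0 - 4) × (-0.9 - 6)/(0 - 6) = 1.123478
L_2(-0.9) = (-0.9 - (-2))/(2 - (-2)) × (-0.9 - 0)/(2 - 0) × (-0.9 - 4)/(2 - 4) × (-0.9 - 6)/(2 - 6) = -0.522998
L_3(-0.9) = (-0.9 - (-2))/(4 - (-2)) × (-0.9 - 0)/(4 - 0) × (-0.9 - 2)/(4 - 2) × (-0.9 - 6)/(4 - 6) = 0.206353
L_4(-0.9) = (-0.9 - (-2))/(6 - (-2)) × (-0.9 - 0)/(6 - 0) × (-0.9 - 2)/(6 - 2) × (-0.9 - 4)/(6 - 4) = -0.036635

P(-0.9) = 10×L_0(-0.9) + (-2)×L_1(-0.9) + 16×L_2(-0.9) + 12×L_3(-0.9) + (-2)×L_4(-0.9)
P(-0.9) = -5.767400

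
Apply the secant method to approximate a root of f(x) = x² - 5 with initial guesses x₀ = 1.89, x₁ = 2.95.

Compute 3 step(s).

f(x) = x² - 5
x₀ = 1.89, x₁ = 2.95

Secant formula: x_{n+1} = x_n - f(x_n)(x_n - x_{n-1})/(f(x_n) - f(x_{n-1}))

Iteration 1:
  f(1.890000) = -1.427900
  f(2.950000) = 3.702500
  x_2 = 2.950000 - 3.702500×(2.950000 - 1.890000)/(3.702500 - (-1.427900))
       = 2.185021
Iteration 2:
  f(2.950000) = 3.702500
  f(2.185021) = -0.225685
  x_3 = 2.185021 - (-0.225685)×(2.185021 - 2.950000)/(-0.225685 - 3.702500)
       = 2.228971
Iteration 3:
  f(2.185021) = -0.225685
  f(2.228971) = -0.031689
  x_4 = 2.228971 - (-0.031689)×(2.228971 - 2.185021)/(-0.031689 - (-0.225685))
       = 2.236150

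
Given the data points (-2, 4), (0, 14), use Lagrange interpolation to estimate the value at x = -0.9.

Lagrange interpolation formula:
P(x) = Σ yᵢ × Lᵢ(x)
where Lᵢ(x) = Π_{j≠i} (x - xⱼ)/(xᵢ - xⱼ)

L_0(-0.9) = (-0.9 - 0)/(-2 - 0) = 0.450000
L_1(-0.9) = (-0.9 - (-2))/(0 - (-2)) = 0.550000

P(-0.9) = 4×L_0(-0.9) + 14×L_1(-0.9)
P(-0.9) = 9.500000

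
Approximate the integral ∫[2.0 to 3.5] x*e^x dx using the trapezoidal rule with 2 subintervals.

f(x) = x*e^x
a = 2.0, b = 3.5, n = 2
h = (b - a)/n = 0.750000

Trapezoidal rule: (h/2)[f(x₀) + 2f(x₁) + 2f(x₂) + ... + f(xₙ)]

x_0 = 2.0000, f(x_0) = 14.778112, coefficient = 1
x_1 = 2.7500, f(x_1) = 43.017238, coefficient = 2
x_2 = 3.5000, f(x_2) = 115.904082, coefficient = 1

I ≈ (0.750000/2) × 216.716669 = 81.268751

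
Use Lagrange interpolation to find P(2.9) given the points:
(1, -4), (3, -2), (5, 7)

Lagrange interpolation formula:
P(x) = Σ yᵢ × Lᵢ(x)
where Lᵢ(x) = Π_{j≠i} (x - xⱼ)/(xᵢ - xⱼ)

L_0(2.9) = (2.9 - 3)/(1 - 3) × (2.9 - 5)/(1 - 5) = 0.026250
L_1(2.9) = (2.9 - 1)/(3 - 1) × (2.9 - 5)/(3 - 5) = 0.997500
L_2(2.9) = (2.9 - 1)/(5 - 1) × (2.9 - 3)/(5 - 3) = -0.023750

P(2.9) = (-4)×L_0(2.9) + (-2)×L_1(2.9) + 7×L_2(2.9)
P(2.9) = -2.266250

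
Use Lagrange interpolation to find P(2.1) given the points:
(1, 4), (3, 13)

Lagrange interpolation formula:
P(x) = Σ yᵢ × Lᵢ(x)
where Lᵢ(x) = Π_{j≠i} (x - xⱼ)/(xᵢ - xⱼ)

L_0(2.1) = (2.1 - 3)/(1 - 3) = 0.450000
L_1(2.1) = (2.1 - 1)/(3 - 1) = 0.550000

P(2.1) = 4×L_0(2.1) + 13×L_1(2.1)
P(2.1) = 8.950000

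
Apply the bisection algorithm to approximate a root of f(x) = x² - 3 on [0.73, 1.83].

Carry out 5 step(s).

f(x) = x² - 3
Initial interval: [0.73, 1.83]

Iteration 1:
  c_1 = (0.730000 + 1.830000)/2 = 1.280000
  f(c_1) = f(1.280000) = -1.361600
  f(a) × f(c) ≥ 0, new interval: [1.280000, 1.830000]
Iteration 2:
  c_2 = (1.280000 + 1.830000)/2 = 1.555000
  f(c_2) = f(1.555000) = -0.581975
  f(a) × f(c) ≥ 0, new interval: [1.555000, 1.830000]
Iteration 3:
  c_3 = (1.555000 + 1.830000)/2 = 1.692500
  f(c_3) = f(1.692500) = -0.135444
  f(a) × f(c) ≥ 0, new interval: [1.692500, 1.830000]
Iteration 4:
  c_4 = (1.692500 + 1.830000)/2 = 1.761250
  f(c_4) = f(1.761250) = 0.102002
  f(a) × f(c) < 0, new interval: [1.692500, 1.761250]
Iteration 5:
  c_5 = (1.692500 + 1.761250)/2 = 1.726875
  f(c_5) = f(1.726875) = -0.017903
  f(a) × f(c) ≥ 0, new interval: [1.726875, 1.761250]

After 5 iteration(s), the approximation is c_5 = 1.726875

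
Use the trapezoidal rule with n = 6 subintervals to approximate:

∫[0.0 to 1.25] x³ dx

f(x) = x³
a = 0.0, b = 1.25, n = 6
h = (b - a)/n = 0.208333

Trapezoidal rule: (h/2)[f(x₀) + 2f(x₁) + 2f(x₂) + ... + f(xₙ)]

x_0 = 0.0000, f(x_0) = 0.000000, coefficient = 1
x_1 = 0.2083, f(x_1) = 0.009042, coefficient = 2
x_2 = 0.4167, f(x_2) = 0.072338, coefficient = 2
x_3 = 0.6250, f(x_3) = 0.244141, coefficient = 2
x_4 = 0.8333, f(x_4) = 0.578704, coefficient = 2
x_5 = 1.0417, f(x_5) = 1.130281, coefficient = 2
x_6 = 1.2500, f(x_6) = 1.953125, coefficient = 1

I ≈ (0.208333/2) × 6.022135 = 0.627306
Exact value: 0.610352
Error: 0.016954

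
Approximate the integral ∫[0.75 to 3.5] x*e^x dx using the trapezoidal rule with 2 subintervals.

f(x) = x*e^x
a = 0.75, b = 3.5, n = 2
h = (b - a)/n = 1.375000

Trapezoidal rule: (h/2)[f(x₀) + 2f(x₁) + 2f(x₂) + ... + f(xₙ)]

x_0 = 0.7500, f(x_0) = 1.587750, coefficient = 1
x_1 = 2.1250, f(x_1) = 17.792407, coefficient = 2
x_2 = 3.5000, f(x_2) = 115.904082, coefficient = 1

I ≈ (1.375000/2) × 153.076646 = 105.240194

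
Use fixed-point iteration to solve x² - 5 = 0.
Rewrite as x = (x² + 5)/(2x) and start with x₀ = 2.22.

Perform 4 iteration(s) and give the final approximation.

Equation: x² - 5 = 0
Fixed-point form: x = (x² + 5)/(2x)
x₀ = 2.22

x_1 = g(2.220000) = 2.236126
x_2 = g(2.236126) = 2.236068
x_3 = g(2.236068) = 2.236068
x_4 = g(2.236068) = 2.236068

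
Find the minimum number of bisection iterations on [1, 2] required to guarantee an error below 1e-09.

We need (b-a)/2^n ≤ 1e-09
(2 - 1)/2^n ≤ 1e-09
1/2^n ≤ 1e-09
2^n ≥ 1000000000
n ≥ log₂(1000000000) = 29.90
n ≥ 30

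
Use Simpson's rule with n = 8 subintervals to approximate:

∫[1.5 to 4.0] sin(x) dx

f(x) = sin(x)
a = 1.5, b = 4.0, n = 8
h = (b - a)/n = 0.312500

Simpson's rule: (h/3)[f(x₀) + 4f(x₁) + 2f(x₂) + ... + f(xₙ)]

x_0 = 1.5000, f(x_0) = 0.997495, coefficient = 1
x_1 = 1.8125, f(x_1) = 0.970932, coefficient = 4
x_2 = 2.1250, f(x_2) = 0.850320, coefficient = 2
x_3 = 2.4375, f(x_3) = 0.647343, coefficient = 4
x_4 = 2.7500, f(x_4) = 0.381661, coefficient = 2
x_5 = 3.0625, f(x_5) = 0.079010, coefficient = 4
x_6 = 3.3750, f(x_6) = -0.231294, coefficient = 2
x_7 = 3.6875, f(x_7) = -0.519194, coefficient = 4
x_8 = 4.0000, f(x_8) = -0.756802, coefficient = 1

I ≈ (0.312500/3) × 6.954429 = 0.724420
Exact value: 0.724381
Error: 0.000039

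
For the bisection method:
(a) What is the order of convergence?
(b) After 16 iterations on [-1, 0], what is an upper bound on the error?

(a) Bisection has linear (order 1) convergence; the error is halved each step.

(b) Error bound = (b-a)/2^n = (0 - (-1))/2^{16}
    = 1/2^{16}

(a) 1 (linear); (b) error ≤ 1.53e-05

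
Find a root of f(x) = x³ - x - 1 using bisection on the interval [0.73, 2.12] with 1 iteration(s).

f(x) = x³ - x - 1
Initial interval: [0.73, 2.12]

Iteration 1:
  c_1 = (0.730000 + 2.120000)/2 = 1.425000
  f(c_1) = f(1.425000) = 0.468641
  f(a) × f(c) < 0, new interval: [0.730000, 1.425000]

After 1 iteration(s), the approximation is c_1 = 1.425000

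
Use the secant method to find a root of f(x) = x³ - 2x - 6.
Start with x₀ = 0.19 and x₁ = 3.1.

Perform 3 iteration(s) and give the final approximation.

f(x) = x³ - 2x - 6
x₀ = 0.19, x₁ = 3.1

Secant formula: x_{n+1} = x_n - f(x_n)(x_n - x_{n-1})/(f(x_n) - f(x_{n-1}))

Iteration 1:
  f(0.190000) = -6.373141
  f(3.100000) = 17.591000
  x_2 = 3.100000 - 17.591000×(3.100000 - 0.190000)/(17.591000 - (-6.373141))
       = 0.963900
Iteration 2:
  f(3.100000) = 17.591000
  f(0.963900) = -7.032238
  x_3 = 0.963900 - (-7.032238)×(0.963900 - 3.100000)/(-7.032238 - 17.591000)
       = 1.573956
Iteration 3:
  f(0.963900) = -7.032238
  f(1.573956) = -5.248691
  x_4 = 1.573956 - (-5.248691)×(1.573956 - 0.963900)/(-5.248691 - (-7.032238))
       = 3.369254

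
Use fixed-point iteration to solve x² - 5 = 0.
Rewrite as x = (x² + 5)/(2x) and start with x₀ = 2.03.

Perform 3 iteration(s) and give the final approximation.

Equation: x² - 5 = 0
Fixed-point form: x = (x² + 5)/(2x)
x₀ = 2.03

x_1 = g(2.030000) = 2.246527
x_2 = g(2.246527) = 2.236092
x_3 = g(2.236092) = 2.236068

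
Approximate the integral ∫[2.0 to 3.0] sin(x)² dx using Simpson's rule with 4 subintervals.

f(x) = sin(x)²
a = 2.0, b = 3.0, n = 4
h = (b - a)/n = 0.250000

Simpson's rule: (h/3)[f(x₀) + 4f(x₁) + 2f(x₂) + ... + f(xₙ)]

x_0 = 2.0000, f(x_0) = 0.826822, coefficient = 1
x_1 = 2.2500, f(x_1) = 0.605398, coefficient = 4
x_2 = 2.5000, f(x_2) = 0.358169, coefficient = 2
x_3 = 2.7500, f(x_3) = 0.145665, coefficient = 4
x_4 = 3.0000, f(x_4) = 0.019915, coefficient = 1

I ≈ (0.250000/3) × 4.567327 = 0.380611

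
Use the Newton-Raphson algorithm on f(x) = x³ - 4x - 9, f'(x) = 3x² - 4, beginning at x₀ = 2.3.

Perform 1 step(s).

f(x) = x³ - 4x - 9
f'(x) = 3x² - 4
x₀ = 2.3

Newton-Raphson formula: x_{n+1} = x_n - f(x_n)/f'(x_n)

Iteration 1:
  f(2.300000) = -6.033000
  f'(2.300000) = 11.870000
  x_1 = 2.300000 - (-6.033000)/11.870000 = 2.808256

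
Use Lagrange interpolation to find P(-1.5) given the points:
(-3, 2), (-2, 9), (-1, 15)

Lagrange interpolation formula:
P(x) = Σ yᵢ × Lᵢ(x)
where Lᵢ(x) = Π_{j≠i} (x - xⱼ)/(xᵢ - xⱼ)

L_0(-1.5) = (-1.5 - (-2))/(-3 - (-2)) × (-1.5 - (-1))/(-3 - (-1)) = -0.125000
L_1(-1.5) = (-1.5 - (-3))/(-2 - (-3)) × (-1.5 - (-1))/(-2 - (-1)) = 0.750000
L_2(-1.5) = (-1.5 - (-3))/(-1 - (-3)) × (-1.5 - (-2))/(-1 - (-2)) = 0.375000

P(-1.5) = 2×L_0(-1.5) + 9×L_1(-1.5) + 15×L_2(-1.5)
P(-1.5) = 12.125000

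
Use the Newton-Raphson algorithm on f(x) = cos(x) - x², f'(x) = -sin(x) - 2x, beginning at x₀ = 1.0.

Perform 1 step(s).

f(x) = cos(x) - x²
f'(x) = -sin(x) - 2x
x₀ = 1.0

Newton-Raphson formula: x_{n+1} = x_n - f(x_n)/f'(x_n)

Iteration 1:
  f(1.000000) = -0.459698
  f'(1.000000) = -2.841471
  x_1 = 1.000000 - (-0.459698)/(-2.841471) = 0.838218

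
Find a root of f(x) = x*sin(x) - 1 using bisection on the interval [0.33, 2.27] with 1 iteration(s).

f(x) = x*sin(x) - 1
Initial interval: [0.33, 2.27]

Iteration 1:
  c_1 = (0.330000 + 2.270000)/2 = 1.300000
  f(c_1) = f(1.300000) = 0.252626
  f(a) × f(c) < 0, new interval: [0.330000, 1.300000]

After 1 iteration(s), the approximation is c_1 = 1.300000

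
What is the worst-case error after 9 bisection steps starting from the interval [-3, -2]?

Bisection error bound: |error| ≤ (b-a)/2^n
|error| ≤ (-2 - (-3))/2^9 = 1/2^9
|error| ≤ 0.0019531250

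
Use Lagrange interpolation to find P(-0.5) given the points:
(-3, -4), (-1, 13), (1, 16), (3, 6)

Lagrange interpolation formula:
P(x) = Σ yᵢ × Lᵢ(x)
where Lᵢ(x) = Π_{j≠i} (x - xⱼ)/(xᵢ - xⱼ)

L_0(-0.5) = (-0.5 - (-1))/(-3 - (-1)) × (-0.5 - 1)/(-3 - 1) × (-0.5 - 3)/(-3 - 3) = -0.054688
L_1(-0.5) = (-0.5 - (-3))/(-1 - (-3)) × (-0.5 - 1)/(-1 - 1) × (-0.5 - 3)/(-1 - 3) = 0.820312
L_2(-0.5) = (-0.5 - (-3))/(1 - (-3)) × (-0.5 - (-1))/(1 - (-1)) × (-0.5 - 3)/(1 - 3) = 0.273438
L_3(-0.5) = (-0.5 - (-3))/(3 - (-3)) × (-0.5 - (-1))/(3 - (-1)) × (-0.5 - 1)/(3 - 1) = -0.039062

P(-0.5) = (-4)×L_0(-0.5) + 13×L_1(-0.5) + 16×L_2(-0.5) + 6×L_3(-0.5)
P(-0.5) = 15.023438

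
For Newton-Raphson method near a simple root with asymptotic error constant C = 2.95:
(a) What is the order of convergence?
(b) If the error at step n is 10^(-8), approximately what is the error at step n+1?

(a) Newton-Raphson has quadratic (order 2) convergence near simple roots.
    This means |e_{n+1}| ≈ C|e_n|².

(b) With |e_n| = 10^(-8) and C = 2.95:
    |e_{n+1}| ≈ 2.95 × (10^(-8))² = 2.95 × 10^(-16)

(a) 2 (quadratic); (b) |e_{n+1}| ≈ 2.950e-16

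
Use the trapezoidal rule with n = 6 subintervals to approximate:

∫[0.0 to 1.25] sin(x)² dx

f(x) = sin(x)²
a = 0.0, b = 1.25, n = 6
h = (b - a)/n = 0.208333

Trapezoidal rule: (h/2)[f(x₀) + 2f(x₁) + 2f(x₂) + ... + f(xₙ)]

x_0 = 0.0000, f(x_0) = 0.000000, coefficient = 1
x_1 = 0.2083, f(x_1) = 0.042778, coefficient = 2
x_2 = 0.4167, f(x_2) = 0.163794, coefficient = 2
x_3 = 0.6250, f(x_3) = 0.342339, coefficient = 2
x_4 = 0.8333, f(x_4) = 0.547862, coefficient = 2
x_5 = 1.0417, f(x_5) = 0.745195, coefficient = 2
x_6 = 1.2500, f(x_6) = 0.900572, coefficient = 1

I ≈ (0.208333/2) × 4.584508 = 0.477553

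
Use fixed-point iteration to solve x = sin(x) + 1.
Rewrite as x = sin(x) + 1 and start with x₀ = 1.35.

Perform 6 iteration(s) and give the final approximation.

Equation: x = sin(x) + 1
Fixed-point form: x = sin(x) + 1
x₀ = 1.35

x_1 = g(1.350000) = 1.975723
x_2 = g(1.975723) = 1.919131
x_3 = g(1.919131) = 1.939942
x_4 = g(1.939942) = 1.932636
x_5 = g(1.932636) = 1.935247
x_6 = g(1.935247) = 1.934320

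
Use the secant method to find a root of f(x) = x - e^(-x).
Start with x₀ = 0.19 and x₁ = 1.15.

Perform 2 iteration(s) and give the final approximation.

f(x) = x - e^(-x)
x₀ = 0.19, x₁ = 1.15

Secant formula: x_{n+1} = x_n - f(x_n)(x_n - x_{n-1})/(f(x_n) - f(x_{n-1}))

Iteration 1:
  f(0.190000) = -0.636959
  f(1.150000) = 0.833363
  x_2 = 1.150000 - 0.833363×(1.150000 - 0.190000)/(0.833363 - (-0.636959))
       = 0.605882
Iteration 2:
  f(1.150000) = 0.833363
  f(0.605882) = 0.060289
  x_3 = 0.605882 - 0.060289×(0.605882 - 1.150000)/(0.060289 - 0.833363)
       = 0.563448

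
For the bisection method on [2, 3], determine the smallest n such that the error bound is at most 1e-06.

We need (b-a)/2^n ≤ 1e-06
(3 - 2)/2^n ≤ 1e-06
1/2^n ≤ 1e-06
2^n ≥ 1000000
n ≥ log₂(1000000) = 19.93
n ≥ 20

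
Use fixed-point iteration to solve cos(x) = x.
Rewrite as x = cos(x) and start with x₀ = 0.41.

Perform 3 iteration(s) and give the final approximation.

Equation: cos(x) = x
Fixed-point form: x = cos(x)
x₀ = 0.41

x_1 = g(0.410000) = 0.917121
x_2 = g(0.917121) = 0.608108
x_3 = g(0.608108) = 0.820730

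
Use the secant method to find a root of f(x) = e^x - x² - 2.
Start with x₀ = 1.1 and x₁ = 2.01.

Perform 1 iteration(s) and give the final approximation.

f(x) = e^x - x² - 2
x₀ = 1.1, x₁ = 2.01

Secant formula: x_{n+1} = x_n - f(x_n)(x_n - x_{n-1})/(f(x_n) - f(x_{n-1}))

Iteration 1:
  f(1.100000) = -0.205834
  f(2.010000) = 1.423217
  x_2 = 2.010000 - 1.423217×(2.010000 - 1.100000)/(1.423217 - (-0.205834))
       = 1.214980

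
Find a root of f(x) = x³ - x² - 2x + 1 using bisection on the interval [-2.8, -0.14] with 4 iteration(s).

f(x) = x³ - x² - 2x + 1
Initial interval: [-2.8, -0.14]

Iteration 1:
  c_1 = (-2.800000 + (-0.140000))/2 = -1.470000
  f(c_1) = f(-1.470000) = -1.397423
  f(a) × f(c) ≥ 0, new interval: [-1.470000, -0.140000]
Iteration 2:
  c_2 = (-1.470000 + (-0.140000))/2 = -0.805000
  f(c_2) = f(-0.805000) = 1.440315
  f(a) × f(c) < 0, new interval: [-1.470000, -0.805000]
Iteration 3:
  c_3 = (-1.470000 + (-0.805000))/2 = -1.137500
  f(c_3) = f(-1.137500) = 0.509275
  f(a) × f(c) < 0, new interval: [-1.470000, -1.137500]
Iteration 4:
  c_4 = (-1.470000 + (-1.137500))/2 = -1.303750
  f(c_4) = f(-1.303750) = -0.308331
  f(a) × f(c) ≥ 0, new interval: [-1.303750, -1.137500]

After 4 iteration(s), the approximation is c_4 = -1.303750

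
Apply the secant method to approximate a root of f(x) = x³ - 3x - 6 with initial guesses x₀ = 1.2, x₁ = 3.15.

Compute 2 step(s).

f(x) = x³ - 3x - 6
x₀ = 1.2, x₁ = 3.15

Secant formula: x_{n+1} = x_n - f(x_n)(x_n - x_{n-1})/(f(x_n) - f(x_{n-1}))

Iteration 1:
  f(1.200000) = -7.872000
  f(3.150000) = 15.805875
  x_2 = 3.150000 - 15.805875×(3.150000 - 1.200000)/(15.805875 - (-7.872000))
       = 1.848301
Iteration 2:
  f(3.150000) = 15.805875
  f(1.848301) = -5.230703
  x_3 = 1.848301 - (-5.230703)×(1.848301 - 3.150000)/(-5.230703 - 15.805875)
       = 2.171966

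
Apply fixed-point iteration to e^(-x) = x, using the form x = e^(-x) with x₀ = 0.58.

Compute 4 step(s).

Equation: e^(-x) = x
Fixed-point form: x = e^(-x)
x₀ = 0.58

x_1 = g(0.580000) = 0.559898
x_2 = g(0.559898) = 0.571267
x_3 = g(0.571267) = 0.564809
x_4 = g(0.564809) = 0.568469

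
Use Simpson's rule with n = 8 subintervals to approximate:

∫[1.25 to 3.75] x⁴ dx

f(x) = x⁴
a = 1.25, b = 3.75, n = 8
h = (b - a)/n = 0.312500

Simpson's rule: (h/3)[f(x₀) + 4f(x₁) + 2f(x₂) + ... + f(xₙ)]

x_0 = 1.2500, f(x_0) = 2.441406, coefficient = 1
x_1 = 1.5625, f(x_1) = 5.960464, coefficient = 4
x_2 = 1.8750, f(x_2) = 12.359619, coefficient = 2
x_3 = 2.1875, f(x_3) = 22.897720, coefficient = 4
x_4 = 2.5000, f(x_4) = 39.062500, coefficient = 2
x_5 = 2.8125, f(x_5) = 62.570572, coefficient = 4
x_6 = 3.1250, f(x_6) = 95.367432, coefficient = 2
x_7 = 3.4375, f(x_7) = 139.627457, coefficient = 4
x_8 = 3.7500, f(x_8) = 197.753906, coefficient = 1

I ≈ (0.312500/3) × 1417.999268 = 147.708257
Exact value: 147.705078
Error: 0.003179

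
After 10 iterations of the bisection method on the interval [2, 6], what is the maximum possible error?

Bisection error bound: |error| ≤ (b-a)/2^n
|error| ≤ (6 - 2)/2^10 = 4/2^10
|error| ≤ 0.0039062500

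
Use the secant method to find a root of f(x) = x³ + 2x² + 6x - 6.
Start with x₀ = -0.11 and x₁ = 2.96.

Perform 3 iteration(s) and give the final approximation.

f(x) = x³ + 2x² + 6x - 6
x₀ = -0.11, x₁ = 2.96

Secant formula: x_{n+1} = x_n - f(x_n)(x_n - x_{n-1})/(f(x_n) - f(x_{n-1}))

Iteration 1:
  f(-0.110000) = -6.637131
  f(2.960000) = 55.217536
  x_2 = 2.960000 - 55.217536×(2.960000 - (-0.110000))/(55.217536 - (-6.637131))
       = 0.219417
Iteration 2:
  f(2.960000) = 55.217536
  f(0.219417) = -4.576645
  x_3 = 0.219417 - (-4.576645)×(0.219417 - 2.960000)/(-4.576645 - 55.217536)
       = 0.429181
Iteration 3:
  f(0.219417) = -4.576645
  f(0.429181) = -2.977465
  x_4 = 0.429181 - (-2.977465)×(0.429181 - 0.219417)/(-2.977465 - (-4.576645))
       = 0.819735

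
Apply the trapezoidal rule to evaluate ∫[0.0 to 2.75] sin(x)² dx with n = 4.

f(x) = sin(x)²
a = 0.0, b = 2.75, n = 4
h = (b - a)/n = 0.687500

Trapezoidal rule: (h/2)[f(x₀) + 2f(x₁) + 2f(x₂) + ... + f(xₙ)]

x_0 = 0.0000, f(x_0) = 0.000000, coefficient = 1
x_1 = 0.6875, f(x_1) = 0.402726, coefficient = 2
x_2 = 1.3750, f(x_2) = 0.962151, coefficient = 2
x_3 = 2.0625, f(x_3) = 0.777095, coefficient = 2
x_4 = 2.7500, f(x_4) = 0.145665, coefficient = 1

I ≈ (0.687500/2) × 4.429609 = 1.522678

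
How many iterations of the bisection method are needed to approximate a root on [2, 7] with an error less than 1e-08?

We need (b-a)/2^n ≤ 1e-08
(7 - 2)/2^n ≤ 1e-08
5/2^n ≤ 1e-08
2^n ≥ 500000000
n ≥ log₂(500000000) = 28.90
n ≥ 29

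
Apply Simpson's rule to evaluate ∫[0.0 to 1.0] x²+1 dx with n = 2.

f(x) = x²+1
a = 0.0, b = 1.0, n = 2
h = (b - a)/n = 0.500000

Simpson's rule: (h/3)[f(x₀) + 4f(x₁) + 2f(x₂) + ... + f(xₙ)]

x_0 = 0.0000, f(x_0) = 1.000000, coefficient = 1
x_1 = 0.5000, f(x_1) = 1.250000, coefficient = 4
x_2 = 1.0000, f(x_2) = 2.000000, coefficient = 1

I ≈ (0.500000/3) × 8.000000 = 1.333333
Exact value: 1.333333
Error: 0.000000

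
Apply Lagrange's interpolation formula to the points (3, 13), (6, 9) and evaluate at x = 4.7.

Lagrange interpolation formula:
P(x) = Σ yᵢ × Lᵢ(x)
where Lᵢ(x) = Π_{j≠i} (x - xⱼ)/(xᵢ - xⱼ)

L_0(4.7) = (4.7 - 6)/(3 - 6) = 0.433333
L_1(4.7) = (4.7 - 3)/(6 - 3) = 0.566667

P(4.7) = 13×L_0(4.7) + 9×L_1(4.7)
P(4.7) = 10.733333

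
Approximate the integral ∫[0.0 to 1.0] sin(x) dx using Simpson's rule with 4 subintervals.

f(x) = sin(x)
a = 0.0, b = 1.0, n = 4
h = (b - a)/n = 0.250000

Simpson's rule: (h/3)[f(x₀) + 4f(x₁) + 2f(x₂) + ... + f(xₙ)]

x_0 = 0.0000, f(x_0) = 0.000000, coefficient = 1
x_1 = 0.2500, f(x_1) = 0.247404, coefficient = 4
x_2 = 0.5000, f(x_2) = 0.479426, coefficient = 2
x_3 = 0.7500, f(x_3) = 0.681639, coefficient = 4
x_4 = 1.0000, f(x_4) = 0.841471, coefficient = 1

I ≈ (0.250000/3) × 5.516493 = 0.459708
Exact value: 0.459698
Error: 0.000010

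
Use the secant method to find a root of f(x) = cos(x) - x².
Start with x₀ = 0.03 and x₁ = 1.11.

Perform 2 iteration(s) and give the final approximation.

f(x) = cos(x) - x²
x₀ = 0.03, x₁ = 1.11

Secant formula: x_{n+1} = x_n - f(x_n)(x_n - x_{n-1})/(f(x_n) - f(x_{n-1}))

Iteration 1:
  f(0.030000) = 0.998650
  f(1.110000) = -0.787438
  x_2 = 1.110000 - (-0.787438)×(1.110000 - 0.030000)/(-0.787438 - 0.998650)
       = 0.633857
Iteration 2:
  f(1.110000) = -0.787438
  f(0.633857) = 0.403974
  x_3 = 0.633857 - 0.403974×(0.633857 - 1.110000)/(0.403974 - (-0.787438))
       = 0.795304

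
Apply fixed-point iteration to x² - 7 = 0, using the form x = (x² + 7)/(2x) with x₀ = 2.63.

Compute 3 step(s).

Equation: x² - 7 = 0
Fixed-point form: x = (x² + 7)/(2x)
x₀ = 2.63

x_1 = g(2.630000) = 2.645798
x_2 = g(2.645798) = 2.645751
x_3 = g(2.645751) = 2.645751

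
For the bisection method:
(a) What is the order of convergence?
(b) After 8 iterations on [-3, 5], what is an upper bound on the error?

(a) Bisection has linear (order 1) convergence; the error is halved each step.

(b) Error bound = (b-a)/2^n = (5 - (-3))/2^{8}
    = 8/2^{8}

(a) 1 (linear); (b) error ≤ 3.12e-02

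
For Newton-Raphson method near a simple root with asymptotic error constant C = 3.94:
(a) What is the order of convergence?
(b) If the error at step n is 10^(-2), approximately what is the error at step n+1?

(a) Newton-Raphson has quadratic (order 2) convergence near simple roots.
    This means |e_{n+1}| ≈ C|e_n|².

(b) With |e_n| = 10^(-2) and C = 3.94:
    |e_{n+1}| ≈ 3.94 × (10^(-2))² = 3.94 × 10^(-4)

(a) 2 (quadratic); (b) |e_{n+1}| ≈ 3.940e-04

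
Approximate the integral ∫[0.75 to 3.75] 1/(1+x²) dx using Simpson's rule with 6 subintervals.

f(x) = 1/(1+x²)
a = 0.75, b = 3.75, n = 6
h = (b - a)/n = 0.500000

Simpson's rule: (h/3)[f(x₀) + 4f(x₁) + 2f(x₂) + ... + f(xₙ)]

x_0 = 0.7500, f(x_0) = 0.640000, coefficient = 1
x_1 = 1.2500, f(x_1) = 0.390244, coefficient = 4
x_2 = 1.7500, f(x_2) = 0.246154, coefficient = 2
x_3 = 2.2500, f(x_3) = 0.164948, coefficient = 4
x_4 = 2.7500, f(x_4) = 0.116788, coefficient = 2
x_5 = 3.2500, f(x_5) = 0.086486, coefficient = 4
x_6 = 3.7500, f(x_6) = 0.066390, coefficient = 1

I ≈ (0.500000/3) × 3.998990 = 0.666498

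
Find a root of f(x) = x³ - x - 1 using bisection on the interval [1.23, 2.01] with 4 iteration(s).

f(x) = x³ - x - 1
Initial interval: [1.23, 2.01]

Iteration 1:
  c_1 = (1.230000 + 2.010000)/2 = 1.620000
  f(c_1) = f(1.620000) = 1.631528
  f(a) × f(c) < 0, new interval: [1.230000, 1.620000]
Iteration 2:
  c_2 = (1.230000 + 1.620000)/2 = 1.425000
  f(c_2) = f(1.425000) = 0.468641
  f(a) × f(c) < 0, new interval: [1.230000, 1.425000]
Iteration 3:
  c_3 = (1.230000 + 1.425000)/2 = 1.327500
  f(c_3) = f(1.327500) = 0.011895
  f(a) × f(c) < 0, new interval: [1.230000, 1.327500]
Iteration 4:
  c_4 = (1.230000 + 1.327500)/2 = 1.278750
  f(c_4) = f(1.278750) = -0.187736
  f(a) × f(c) ≥ 0, new interval: [1.278750, 1.327500]

After 4 iteration(s), the approximation is c_4 = 1.278750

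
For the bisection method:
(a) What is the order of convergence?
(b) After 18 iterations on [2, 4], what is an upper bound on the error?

(a) Bisection has linear (order 1) convergence; the error is halved each step.

(b) Error bound = (b-a)/2^n = (4 - 2)/2^{18}
    = 2/2^{18}

(a) 1 (linear); (b) error ≤ 7.63e-06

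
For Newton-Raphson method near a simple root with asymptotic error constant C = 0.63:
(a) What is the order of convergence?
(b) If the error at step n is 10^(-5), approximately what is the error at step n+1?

(a) Newton-Raphson has quadratic (order 2) convergence near simple roots.
    This means |e_{n+1}| ≈ C|e_n|².

(b) With |e_n| = 10^(-5) and C = 0.63:
    |e_{n+1}| ≈ 0.63 × (10^(-5))² = 0.63 × 10^(-10)

(a) 2 (quadratic); (b) |e_{n+1}| ≈ 6.300e-11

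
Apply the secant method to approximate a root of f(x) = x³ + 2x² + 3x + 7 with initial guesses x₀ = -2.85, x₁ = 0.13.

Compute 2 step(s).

f(x) = x³ + 2x² + 3x + 7
x₀ = -2.85, x₁ = 0.13

Secant formula: x_{n+1} = x_n - f(x_n)(x_n - x_{n-1})/(f(x_n) - f(x_{n-1}))

Iteration 1:
  f(-2.850000) = -8.454125
  f(0.130000) = 7.425997
  x_2 = 0.130000 - 7.425997×(0.130000 - (-2.850000))/(7.425997 - (-8.454125))
       = -1.263533
Iteration 2:
  f(0.130000) = 7.425997
  f(-1.263533) = 4.385183
  x_3 = -1.263533 - 4.385183×(-1.263533 - 0.130000)/(4.385183 - 7.425997)
       = -3.273158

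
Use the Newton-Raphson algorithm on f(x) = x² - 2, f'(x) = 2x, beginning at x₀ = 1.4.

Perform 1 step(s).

f(x) = x² - 2
f'(x) = 2x
x₀ = 1.4

Newton-Raphson formula: x_{n+1} = x_n - f(x_n)/f'(x_n)

Iteration 1:
  f(1.400000) = -0.040000
  f'(1.400000) = 2.800000
  x_1 = 1.400000 - (-0.040000)/2.800000 = 1.414286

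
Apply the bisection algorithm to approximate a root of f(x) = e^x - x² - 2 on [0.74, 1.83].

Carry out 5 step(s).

f(x) = e^x - x² - 2
Initial interval: [0.74, 1.83]

Iteration 1:
  c_1 = (0.740000 + 1.830000)/2 = 1.285000
  f(c_1) = f(1.285000) = -0.036557
  f(a) × f(c) ≥ 0, new interval: [1.285000, 1.830000]
Iteration 2:
  c_2 = (1.285000 + 1.830000)/2 = 1.557500
  f(c_2) = f(1.557500) = 0.321133
  f(a) × f(c) < 0, new interval: [1.285000, 1.557500]
Iteration 3:
  c_3 = (1.285000 + 1.557500)/2 = 1.421250
  f(c_3) = f(1.421250) = 0.122344
  f(a) × f(c) < 0, new interval: [1.285000, 1.421250]
Iteration 4:
  c_4 = (1.285000 + 1.421250)/2 = 1.353125
  f(c_4) = f(1.353125) = 0.038552
  f(a) × f(c) < 0, new interval: [1.285000, 1.353125]
Iteration 5:
  c_5 = (1.285000 + 1.353125)/2 = 1.319063
  f(c_5) = f(1.319063) = -0.000012
  f(a) × f(c) ≥ 0, new interval: [1.319063, 1.353125]

After 5 iteration(s), the approximation is c_5 = 1.319063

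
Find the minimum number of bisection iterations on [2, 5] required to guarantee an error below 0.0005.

We need (b-a)/2^n ≤ 0.0005
(5 - 2)/2^n ≤ 0.0005
3/2^n ≤ 0.0005
2^n ≥ 6000
n ≥ log₂(6000) = 12.55
n ≥ 13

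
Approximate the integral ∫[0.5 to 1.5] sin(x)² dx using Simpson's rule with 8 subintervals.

f(x) = sin(x)²
a = 0.5, b = 1.5, n = 8
h = (b - a)/n = 0.125000

Simpson's rule: (h/3)[f(x₀) + 4f(x₁) + 2f(x₂) + ... + f(xₙ)]

x_0 = 0.5000, f(x_0) = 0.229849, coefficient = 1
x_1 = 0.6250, f(x_1) = 0.342339, coefficient = 4
x_2 = 0.7500, f(x_2) = 0.464631, coefficient = 2
x_3 = 0.8750, f(x_3) = 0.589123, coefficient = 4
x_4 = 1.0000, f(x_4) = 0.708073, coefficient = 2
x_5 = 1.1250, f(x_5) = 0.814087, coefficient = 4
x_6 = 1.2500, f(x_6) = 0.900572, coefficient = 2
x_7 = 1.3750, f(x_7) = 0.962151, coefficient = 4
x_8 = 1.5000, f(x_8) = 0.994996, coefficient = 1

I ≈ (0.125000/3) × 16.202198 = 0.675092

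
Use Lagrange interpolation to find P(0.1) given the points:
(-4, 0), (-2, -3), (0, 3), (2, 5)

Lagrange interpolation formula:
P(x) = Σ yᵢ × Lᵢ(x)
where Lᵢ(x) = Π_{j≠i} (x - xⱼ)/(xᵢ - xⱼ)

L_0(0.1) = (0.1 - (-2))/(-4 - (-2)) × (0.1 - 0)/(-4 - 0) × (0.1 - 2)/(-4 - 2) = 0.008313
L_1(0.1) = (0.1 - (-4))/(-2 - (-4)) × (0.1 - 0)/(-2 - 0) × (0.1 - 2)/(-2 - 2) = -0.048687
L_2(0.1) = (0.1 - (-4))/(0 - (-4)) × (0.1 - (-2))/(0 - (-2)) × (0.1 - 2)/(0 - 2) = 1.022437
L_3(0.1) = (0.1 - (-4))/(2 - (-4)) × (0.1 - (-2))/(2 - (-2)) × (0.1 - 0)/(2 - 0) = 0.017937

P(0.1) = 0×L_0(0.1) + (-3)×L_1(0.1) + 3×L_2(0.1) + 5×L_3(0.1)
P(0.1) = 3.303063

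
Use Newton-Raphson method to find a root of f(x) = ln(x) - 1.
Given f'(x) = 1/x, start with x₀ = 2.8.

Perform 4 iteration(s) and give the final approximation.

f(x) = ln(x) - 1
f'(x) = 1/x
x₀ = 2.8

Newton-Raphson formula: x_{n+1} = x_n - f(x_n)/f'(x_n)

Iteration 1:
  f(2.800000) = 0.029619
  f'(2.800000) = 0.357143
  x_1 = 2.800000 - 0.029619/0.357143 = 2.717066
Iteration 2:
  f(2.717066) = -0.000448
  f'(2.717066) = 0.368044
  x_2 = 2.717066 - (-0.000448)/0.368044 = 2.718282
Iteration 3:
  f(2.718282) = 0.000000
  f'(2.718282) = 0.367879
  x_3 = 2.718282 - 0.000000/0.367879 = 2.718282
Iteration 4:
  f(2.718282) = 0.000000
  f'(2.718282) = 0.367879
  x_4 = 2.718282 - 0.000000/0.367879 = 2.718282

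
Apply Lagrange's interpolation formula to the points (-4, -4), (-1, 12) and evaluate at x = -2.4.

Lagrange interpolation formula:
P(x) = Σ yᵢ × Lᵢ(x)
where Lᵢ(x) = Π_{j≠i} (x - xⱼ)/(xᵢ - xⱼ)

L_0(-2.4) = (-2.4 - (-1))/(-4 - (-1)) = 0.466667
L_1(-2.4) = (-2.4 - (-4))/(-1 - (-4)) = 0.533333

P(-2.4) = (-4)×L_0(-2.4) + 12×L_1(-2.4)
P(-2.4) = 4.533333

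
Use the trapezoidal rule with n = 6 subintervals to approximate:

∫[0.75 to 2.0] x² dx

f(x) = x²
a = 0.75, b = 2.0, n = 6
h = (b - a)/n = 0.208333

Trapezoidal rule: (h/2)[f(x₀) + 2f(x₁) + 2f(x₂) + ... + f(xₙ)]

x_0 = 0.7500, f(x_0) = 0.562500, coefficient = 1
x_1 = 0.9583, f(x_1) = 0.918403, coefficient = 2
x_2 = 1.1667, f(x_2) = 1.361111, coefficient = 2
x_3 = 1.3750, f(x_3) = 1.890625, coefficient = 2
x_4 = 1.5833, f(x_4) = 2.506944, coefficient = 2
x_5 = 1.7917, f(x_5) = 3.210069, coefficient = 2
x_6 = 2.0000, f(x_6) = 4.000000, coefficient = 1

I ≈ (0.208333/2) × 24.336806 = 2.535084
Exact value: 2.526042
Error: 0.009042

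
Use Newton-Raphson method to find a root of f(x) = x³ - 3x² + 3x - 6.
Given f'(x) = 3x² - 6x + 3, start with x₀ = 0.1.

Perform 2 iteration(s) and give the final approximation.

f(x) = x³ - 3x² + 3x - 6
f'(x) = 3x² - 6x + 3
x₀ = 0.1

Newton-Raphson formula: x_{n+1} = x_n - f(x_n)/f'(x_n)

Iteration 1:
  f(0.100000) = -5.729000
  f'(0.100000) = 2.430000
  x_1 = 0.100000 - (-5.729000)/2.430000 = 2.457613
Iteration 2:
  f(2.457613) = -1.903102
  f'(2.457613) = 6.373908
  x_2 = 2.457613 - (-1.903102)/6.373908 = 2.756190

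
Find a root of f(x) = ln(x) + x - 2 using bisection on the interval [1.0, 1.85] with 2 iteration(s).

f(x) = ln(x) + x - 2
Initial interval: [1.0, 1.85]

Iteration 1:
  c_1 = (1.000000 + 1.850000)/2 = 1.425000
  f(c_1) = f(1.425000) = -0.220828
  f(a) × f(c) ≥ 0, new interval: [1.425000, 1.850000]
Iteration 2:
  c_2 = (1.425000 + 1.850000)/2 = 1.637500
  f(c_2) = f(1.637500) = 0.130671
  f(a) × f(c) < 0, new interval: [1.425000, 1.637500]

After 2 iteration(s), the approximation is c_2 = 1.637500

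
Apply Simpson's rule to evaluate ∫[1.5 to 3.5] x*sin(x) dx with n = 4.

f(x) = x*sin(x)
a = 1.5, b = 3.5, n = 4
h = (b - a)/n = 0.500000

Simpson's rule: (h/3)[f(x₀) + 4f(x₁) + 2f(x₂) + ... + f(xₙ)]

x_0 = 1.5000, f(x_0) = 1.496242, coefficient = 1
x_1 = 2.0000, f(x_1) = 1.818595, coefficient = 4
x_2 = 2.5000, f(x_2) = 1.496180, coefficient = 2
x_3 = 3.0000, f(x_3) = 0.423360, coefficient = 4
x_4 = 3.5000, f(x_4) = -1.227741, coefficient = 1

I ≈ (0.500000/3) × 12.228681 = 2.038114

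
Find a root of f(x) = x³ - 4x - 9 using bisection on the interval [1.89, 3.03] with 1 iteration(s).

f(x) = x³ - 4x - 9
Initial interval: [1.89, 3.03]

Iteration 1:
  c_1 = (1.890000 + 3.030000)/2 = 2.460000
  f(c_1) = f(2.460000) = -3.953064
  f(a) × f(c) ≥ 0, new interval: [2.460000, 3.030000]

After 1 iteration(s), the approximation is c_1 = 2.460000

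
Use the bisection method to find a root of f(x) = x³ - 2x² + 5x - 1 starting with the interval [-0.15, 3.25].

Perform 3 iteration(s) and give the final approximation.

f(x) = x³ - 2x² + 5x - 1
Initial interval: [-0.15, 3.25]

Iteration 1:
  c_1 = (-0.150000 + 3.250000)/2 = 1.550000
  f(c_1) = f(1.550000) = 5.668875
  f(a) × f(c) < 0, new interval: [-0.150000, 1.550000]
Iteration 2:
  c_2 = (-0.150000 + 1.550000)/2 = 0.700000
  f(c_2) = f(0.700000) = 1.863000
  f(a) × f(c) < 0, new interval: [-0.150000, 0.700000]
Iteration 3:
  c_3 = (-0.150000 + 0.700000)/2 = 0.275000
  f(c_3) = f(0.275000) = 0.244547
  f(a) × f(c) < 0, new interval: [-0.150000, 0.275000]

After 3 iteration(s), the approximation is c_3 = 0.275000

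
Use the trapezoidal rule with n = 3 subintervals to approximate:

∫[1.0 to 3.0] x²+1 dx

f(x) = x²+1
a = 1.0, b = 3.0, n = 3
h = (b - a)/n = 0.666667

Trapezoidal rule: (h/2)[f(x₀) + 2f(x₁) + 2f(x₂) + ... + f(xₙ)]

x_0 = 1.0000, f(x_0) = 2.000000, coefficient = 1
x_1 = 1.6667, f(x_1) = 3.777778, coefficient = 2
x_2 = 2.3333, f(x_2) = 6.444444, coefficient = 2
x_3 = 3.0000, f(x_3) = 10.000000, coefficient = 1

I ≈ (0.666667/2) × 32.444444 = 10.814815
Exact value: 10.666667
Error: 0.148148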